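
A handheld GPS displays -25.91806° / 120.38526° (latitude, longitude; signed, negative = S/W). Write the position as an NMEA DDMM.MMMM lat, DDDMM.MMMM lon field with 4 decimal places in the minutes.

Latitude is negative → S; |value| = 25.918060
Lat: 25° + 0.918060 × 60 = 25° 55.083600′
Lon: 120° + 0.385260 × 60 = 120° 23.115600′

2555.0836,S / 12023.1156,E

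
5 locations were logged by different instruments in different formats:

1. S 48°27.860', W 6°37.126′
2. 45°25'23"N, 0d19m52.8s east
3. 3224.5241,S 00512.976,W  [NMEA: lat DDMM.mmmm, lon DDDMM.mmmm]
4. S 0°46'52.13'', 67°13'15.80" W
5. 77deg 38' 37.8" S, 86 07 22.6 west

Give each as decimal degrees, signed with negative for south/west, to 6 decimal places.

1. -48.464333, -6.618767
2. 45.423056, 0.331333
3. -32.408735, -5.216267
4. -0.781147, -67.221056
5. -77.643833, -86.122944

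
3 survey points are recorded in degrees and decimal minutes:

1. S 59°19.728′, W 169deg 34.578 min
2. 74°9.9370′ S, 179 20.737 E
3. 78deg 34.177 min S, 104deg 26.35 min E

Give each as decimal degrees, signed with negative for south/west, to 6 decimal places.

1. -59.328800, -169.576300
2. -74.165617, 179.345617
3. -78.569617, 104.439167

Point 1:
  Latitude: 19.728′ = 0.328800°; total 59.3288000
  S → negative
  Lon: 169 + 34.578/60 = 169.5763000
  W ⇒ negate
Point 2:
  φ: 9.937′ = 0.165617°; total 74.1656167
  S ⇒ negate
  Longitude: 20.737′ = 0.345617°; total 179.3456167
  E → positive
Point 3:
  Lat: 34.177′ = 0.569617°; total 78.5696167
  S → negative
  Lon: 104 + 26.35/60 = 104.4391667
  E ⇒ keep positive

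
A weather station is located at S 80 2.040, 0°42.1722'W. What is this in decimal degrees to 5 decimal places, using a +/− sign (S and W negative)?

-80.03400, -0.70287

φ: 2.04′ = 0.034000°; total 80.034000
S → negative
Longitude: 0 + 42.1722/60 = 0.702870
W ⇒ negate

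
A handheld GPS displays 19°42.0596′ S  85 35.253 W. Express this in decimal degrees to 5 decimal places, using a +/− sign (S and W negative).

Lat: 42.0596′ = 0.700993°; total 19.700993
hemisphere S, so the sign is −
λ: 35.253′ = 0.587550°; total 85.587550
hemisphere W, so the sign is −

-19.70099, -85.58755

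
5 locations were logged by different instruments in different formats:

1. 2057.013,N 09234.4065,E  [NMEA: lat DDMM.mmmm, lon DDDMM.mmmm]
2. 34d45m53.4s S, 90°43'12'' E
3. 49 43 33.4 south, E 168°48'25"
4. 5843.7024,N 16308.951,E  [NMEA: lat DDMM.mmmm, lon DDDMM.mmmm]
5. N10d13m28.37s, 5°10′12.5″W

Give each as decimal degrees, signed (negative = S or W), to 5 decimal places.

Point 1:
  Lat: split at 2 digits → 20° and 57.013′; 20 + 57.013/60 = 20.950217
  N ⇒ keep positive
  Lon: split at 3 digits → 092° and 34.4065′; 92 + 34.4065/60 = 92.573442
  E → positive
Point 2:
  φ: 34 + 45/60 + 53.4/3600 = 34.764833
  S ⇒ negate
  Longitude: 43′ + 12″ = 43.20000′; 90 + 43.20000/60 = 90.720000
  E ⇒ keep positive
Point 3:
  φ: 43′ + 33.4″ = 43.55667′; 49 + 43.55667/60 = 49.725944
  S ⇒ negate
  Longitude: 48′ + 25″ = 48.41667′; 168 + 48.41667/60 = 168.806944
  E ⇒ keep positive
Point 4:
  φ: degrees = first 2 digits = 58, minutes = 43.7024; 58 + 43.7024/60 = 58.728373
  N → positive
  Longitude: degrees = first 3 digits = 163, minutes = 8.951; 163 + 8.951/60 = 163.149183
  E → positive
Point 5:
  Lat: 13′ + 28.37″ = 13.47283′; 10 + 13.47283/60 = 10.224547
  N ⇒ keep positive
  λ: 5° + 10/60 + 12.5/3600 = 5 + 0.166667 + 0.003472 = 5.170139
  hemisphere W, so the sign is −

1. 20.95022, 92.57344
2. -34.76483, 90.72000
3. -49.72594, 168.80694
4. 58.72837, 163.14918
5. 10.22455, -5.17014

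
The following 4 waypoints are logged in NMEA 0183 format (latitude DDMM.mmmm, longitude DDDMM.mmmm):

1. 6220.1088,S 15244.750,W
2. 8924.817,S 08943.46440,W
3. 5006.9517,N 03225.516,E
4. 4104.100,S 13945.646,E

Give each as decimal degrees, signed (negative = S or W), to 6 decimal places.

Point 1:
  Lat: split at 2 digits → 62° and 20.1088′; 62 + 20.1088/60 = 62.3351467
  hemisphere S, so the sign is −
  Lon: split at 3 digits → 152° and 44.75′; 152 + 44.75/60 = 152.7458333
  W ⇒ negate
Point 2:
  φ: split at 2 digits → 89° and 24.817′; 89 + 24.817/60 = 89.4136167
  S ⇒ negate
  Lon: degrees = first 3 digits = 89, minutes = 43.4644; 89 + 43.4644/60 = 89.7244067
  W → negative
Point 3:
  Latitude: degrees = first 2 digits = 50, minutes = 6.9517; 50 + 6.9517/60 = 50.1158617
  N ⇒ keep positive
  Lon: degrees = first 3 digits = 32, minutes = 25.516; 32 + 25.516/60 = 32.4252667
  E → positive
Point 4:
  φ: split at 2 digits → 41° and 4.1′; 41 + 4.1/60 = 41.0683333
  hemisphere S, so the sign is −
  Longitude: split at 3 digits → 139° and 45.646′; 139 + 45.646/60 = 139.7607667
  E ⇒ keep positive

1. -62.335147, -152.745833
2. -89.413617, -89.724407
3. 50.115862, 32.425267
4. -41.068333, 139.760767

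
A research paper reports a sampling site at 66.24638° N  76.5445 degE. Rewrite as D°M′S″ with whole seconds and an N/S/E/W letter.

66°14′47″ N, 76°32′40″ E

φ: 0.246380° → 14.78280′; 0.78280 × 60 = 46.97″
Longitude: 0.544500° → 32.67000′; 0.67000 × 60 = 40.20″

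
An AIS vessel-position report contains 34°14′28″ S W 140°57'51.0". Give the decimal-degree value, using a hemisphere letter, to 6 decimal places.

34.241111° S, 140.964167° W

Lat: 34 + 14/60 + 28/3600 = 34.2411111
Longitude: 140° + 57/60 + 51/3600 = 140 + 0.950000 + 0.014167 = 140.9641667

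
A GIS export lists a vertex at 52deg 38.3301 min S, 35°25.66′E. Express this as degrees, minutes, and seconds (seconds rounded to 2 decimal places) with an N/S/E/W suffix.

52°38′19.81″ S, 35°25′39.60″ E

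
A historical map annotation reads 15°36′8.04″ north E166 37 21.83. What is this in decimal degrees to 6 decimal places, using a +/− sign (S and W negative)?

15.602233, 166.622731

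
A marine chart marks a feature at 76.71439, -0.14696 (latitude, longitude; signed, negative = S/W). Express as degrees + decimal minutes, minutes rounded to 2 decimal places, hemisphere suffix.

76° 42.86′ N, 0° 8.82′ W

φ: fractional part 0.714390 → 42.8634 minutes
Longitude is negative → W; |value| = 0.146960
Lon: fractional part 0.146960 → 8.8176 minutes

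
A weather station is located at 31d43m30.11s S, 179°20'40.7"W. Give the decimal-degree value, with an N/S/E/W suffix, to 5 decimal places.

Lat: 31 + 43/60 + 30.11/3600 = 31.725031
λ: 20′ + 40.7″ = 20.67833′; 179 + 20.67833/60 = 179.344639

31.72503° S, 179.34464° W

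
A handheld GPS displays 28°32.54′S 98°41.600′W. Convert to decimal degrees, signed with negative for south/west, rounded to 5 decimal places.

-28.54233, -98.69333

Latitude: 28 + 32.54/60 = 28.542333
hemisphere S, so the sign is −
Lon: 98 + 41.6/60 = 98.693333
W → negative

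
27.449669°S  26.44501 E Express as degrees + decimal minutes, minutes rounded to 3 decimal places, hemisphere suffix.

27° 26.980′ S, 26° 26.701′ E

Latitude: minutes = (27.449669 − 27) × 60 = 26.98014
λ: minutes = (26.445010 − 26) × 60 = 26.70060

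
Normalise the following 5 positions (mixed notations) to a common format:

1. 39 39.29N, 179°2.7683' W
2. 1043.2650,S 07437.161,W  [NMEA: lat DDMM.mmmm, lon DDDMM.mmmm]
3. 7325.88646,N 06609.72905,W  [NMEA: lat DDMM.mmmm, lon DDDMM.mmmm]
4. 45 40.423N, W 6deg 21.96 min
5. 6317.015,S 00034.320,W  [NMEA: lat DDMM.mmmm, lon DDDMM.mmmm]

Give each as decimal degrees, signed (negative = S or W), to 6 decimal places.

1. 39.654833, -179.046138
2. -10.721083, -74.619350
3. 73.431441, -66.162151
4. 45.673717, -6.366000
5. -63.283583, -0.572000

Point 1:
  φ: 39.29′ = 0.654833°; total 39.6548333
  N → positive
  λ: 179 + 2.7683/60 = 179.0461383
  W → negative
Point 2:
  Latitude: split at 2 digits → 10° and 43.265′; 10 + 43.265/60 = 10.7210833
  S ⇒ negate
  Lon: split at 3 digits → 074° and 37.161′; 74 + 37.161/60 = 74.6193500
  W ⇒ negate
Point 3:
  Latitude: split at 2 digits → 73° and 25.88646′; 73 + 25.88646/60 = 73.4314410
  N → positive
  λ: degrees = first 3 digits = 66, minutes = 9.72905; 66 + 9.72905/60 = 66.1621508
  hemisphere W, so the sign is −
Point 4:
  Latitude: 40.423′ = 0.673717°; total 45.6737167
  N → positive
  Lon: 21.96′ = 0.366000°; total 6.3660000
  W → negative
Point 5:
  Latitude: degrees = first 2 digits = 63, minutes = 17.015; 63 + 17.015/60 = 63.2835833
  S → negative
  Lon: split at 3 digits → 000° and 34.32′; 0 + 34.32/60 = 0.5720000
  W → negative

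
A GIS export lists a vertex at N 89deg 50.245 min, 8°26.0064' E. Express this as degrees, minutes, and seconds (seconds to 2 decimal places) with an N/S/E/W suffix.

Lat: 50.24500′ → 50′ and 0.24500 × 60 = 14.7000″
Lon: 26.00640′ → 26′ and 0.00640 × 60 = 0.3840″

89°50′14.70″ N, 8°26′0.38″ E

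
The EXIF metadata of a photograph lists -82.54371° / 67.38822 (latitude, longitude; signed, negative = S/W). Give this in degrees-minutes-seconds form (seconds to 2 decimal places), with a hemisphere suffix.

82°32′37.36″ S, 67°23′17.59″ E

Latitude is negative → S; |value| = 82.543710
Lat: whole degrees 82; 32.62260′ → 32′ and 37.3560″
Longitude: 0.388220 × 60 = 23.29320′ → 23′, remainder × 60 = 17.5920″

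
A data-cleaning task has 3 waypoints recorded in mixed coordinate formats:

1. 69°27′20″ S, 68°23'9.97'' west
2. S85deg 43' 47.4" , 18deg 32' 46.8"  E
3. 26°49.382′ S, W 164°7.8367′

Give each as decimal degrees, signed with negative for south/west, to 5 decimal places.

Point 1:
  Lat: 69° + 27/60 + 20/3600 = 69 + 0.450000 + 0.005556 = 69.455556
  hemisphere S, so the sign is −
  Lon: 23′ + 9.97″ = 23.16617′; 68 + 23.16617/60 = 68.386103
  W ⇒ negate
Point 2:
  Lat: 85 + 43/60 + 47.4/3600 = 85.729833
  hemisphere S, so the sign is −
  Lon: 32′ + 46.8″ = 32.78000′; 18 + 32.78000/60 = 18.546333
  E ⇒ keep positive
Point 3:
  φ: 26 + 49.382/60 = 26.823033
  S ⇒ negate
  Lon: 7.8367′ = 0.130612°; total 164.130612
  hemisphere W, so the sign is −

1. -69.45556, -68.38610
2. -85.72983, 18.54633
3. -26.82303, -164.13061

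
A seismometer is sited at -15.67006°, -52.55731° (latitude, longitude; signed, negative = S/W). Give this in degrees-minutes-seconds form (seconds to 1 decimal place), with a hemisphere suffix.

Latitude is negative → S; |value| = 15.670060
Lat: whole degrees 15; 40.20360′ → 40′ and 12.216″
Longitude is negative → W; |value| = 52.557310
Lon: 0.557310° → 33.43860′; 0.43860 × 60 = 26.316″

15°40′12.2″ S, 52°33′26.3″ W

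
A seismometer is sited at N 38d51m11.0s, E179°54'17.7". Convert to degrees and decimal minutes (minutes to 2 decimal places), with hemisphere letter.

38° 51.18′ N, 179° 54.30′ E

Latitude: seconds/60 = 0.18333; minutes = 51 + 0.18333 = 51.1833
λ: 54 + 17.7/60 = 54.2950′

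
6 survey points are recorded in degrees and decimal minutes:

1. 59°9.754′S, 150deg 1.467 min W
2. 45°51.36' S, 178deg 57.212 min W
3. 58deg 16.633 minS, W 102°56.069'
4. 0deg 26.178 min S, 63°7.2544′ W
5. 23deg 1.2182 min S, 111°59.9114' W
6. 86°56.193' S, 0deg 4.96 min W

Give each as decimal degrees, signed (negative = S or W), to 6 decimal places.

Point 1:
  φ: 9.754′ = 0.162567°; total 59.1625667
  hemisphere S, so the sign is −
  Longitude: 1.467′ = 0.024450°; total 150.0244500
  W → negative
Point 2:
  Lat: 51.36′ = 0.856000°; total 45.8560000
  hemisphere S, so the sign is −
  Longitude: 178 + 57.212/60 = 178.9535333
  hemisphere W, so the sign is −
Point 3:
  Latitude: 58 + 16.633/60 = 58.2772167
  S ⇒ negate
  Lon: 102 + 56.069/60 = 102.9344833
  W → negative
Point 4:
  Latitude: 26.178′ = 0.436300°; total 0.4363000
  S → negative
  Lon: 63 + 7.2544/60 = 63.1209067
  W ⇒ negate
Point 5:
  φ: 1.2182′ = 0.020303°; total 23.0203033
  S ⇒ negate
  Lon: 59.9114′ = 0.998523°; total 111.9985233
  W → negative
Point 6:
  Latitude: 86 + 56.193/60 = 86.9365500
  hemisphere S, so the sign is −
  λ: 0 + 4.96/60 = 0.0826667
  hemisphere W, so the sign is −

1. -59.162567, -150.024450
2. -45.856000, -178.953533
3. -58.277217, -102.934483
4. -0.436300, -63.120907
5. -23.020303, -111.998523
6. -86.936550, -0.082667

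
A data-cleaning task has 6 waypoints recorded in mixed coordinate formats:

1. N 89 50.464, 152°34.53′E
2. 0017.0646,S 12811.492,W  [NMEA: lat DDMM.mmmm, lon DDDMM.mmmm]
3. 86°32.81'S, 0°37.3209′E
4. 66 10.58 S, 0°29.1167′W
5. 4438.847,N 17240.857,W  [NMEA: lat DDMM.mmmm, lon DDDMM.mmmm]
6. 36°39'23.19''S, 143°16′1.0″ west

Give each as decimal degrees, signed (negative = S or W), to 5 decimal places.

Point 1:
  φ: 50.464′ = 0.841067°; total 89.841067
  N → positive
  Longitude: 152 + 34.53/60 = 152.575500
  E ⇒ keep positive
Point 2:
  Lat: split at 2 digits → 00° and 17.0646′; 0 + 17.0646/60 = 0.284410
  S → negative
  Longitude: split at 3 digits → 128° and 11.492′; 128 + 11.492/60 = 128.191533
  W → negative
Point 3:
  Latitude: 32.81′ = 0.546833°; total 86.546833
  hemisphere S, so the sign is −
  Longitude: 0 + 37.3209/60 = 0.622015
  E ⇒ keep positive
Point 4:
  Lat: 66 + 10.58/60 = 66.176333
  hemisphere S, so the sign is −
  λ: 0 + 29.1167/60 = 0.485278
  W ⇒ negate
Point 5:
  Lat: degrees = first 2 digits = 44, minutes = 38.847; 44 + 38.847/60 = 44.647450
  N ⇒ keep positive
  λ: split at 3 digits → 172° and 40.857′; 172 + 40.857/60 = 172.680950
  W ⇒ negate
Point 6:
  Latitude: 39′ + 23.19″ = 39.38650′; 36 + 39.38650/60 = 36.656442
  hemisphere S, so the sign is −
  Longitude: 16′ + 1″ = 16.01667′; 143 + 16.01667/60 = 143.266944
  hemisphere W, so the sign is −

1. 89.84107, 152.57550
2. -0.28441, -128.19153
3. -86.54683, 0.62202
4. -66.17633, -0.48528
5. 44.64745, -172.68095
6. -36.65644, -143.26694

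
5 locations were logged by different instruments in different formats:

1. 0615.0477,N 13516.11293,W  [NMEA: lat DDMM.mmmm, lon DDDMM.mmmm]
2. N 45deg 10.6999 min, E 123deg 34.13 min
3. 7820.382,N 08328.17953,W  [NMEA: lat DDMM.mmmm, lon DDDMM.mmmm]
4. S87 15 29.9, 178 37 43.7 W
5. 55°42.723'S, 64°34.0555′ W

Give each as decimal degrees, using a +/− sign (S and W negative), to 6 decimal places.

Point 1:
  φ: split at 2 digits → 06° and 15.0477′; 6 + 15.0477/60 = 6.2507950
  N → positive
  Longitude: split at 3 digits → 135° and 16.11293′; 135 + 16.11293/60 = 135.2685488
  W → negative
Point 2:
  φ: 45 + 10.6999/60 = 45.1783317
  N → positive
  λ: 123 + 34.13/60 = 123.5688333
  E → positive
Point 3:
  φ: split at 2 digits → 78° and 20.382′; 78 + 20.382/60 = 78.3397000
  N → positive
  Lon: split at 3 digits → 083° and 28.17953′; 83 + 28.17953/60 = 83.4696588
  W → negative
Point 4:
  φ: 15′ + 29.9″ = 15.49833′; 87 + 15.49833/60 = 87.2583056
  hemisphere S, so the sign is −
  Lon: 178 + 37/60 + 43.7/3600 = 178.6288056
  hemisphere W, so the sign is −
Point 5:
  φ: 42.723′ = 0.712050°; total 55.7120500
  hemisphere S, so the sign is −
  λ: 64 + 34.0555/60 = 64.5675917
  W → negative

1. 6.250795, -135.268549
2. 45.178332, 123.568833
3. 78.339700, -83.469659
4. -87.258306, -178.628806
5. -55.712050, -64.567592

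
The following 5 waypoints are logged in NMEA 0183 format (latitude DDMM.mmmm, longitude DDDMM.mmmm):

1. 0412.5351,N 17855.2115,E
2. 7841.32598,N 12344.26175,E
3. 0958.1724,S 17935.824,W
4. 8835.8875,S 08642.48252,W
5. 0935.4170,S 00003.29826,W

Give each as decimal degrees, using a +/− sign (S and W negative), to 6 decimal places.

1. 4.208918, 178.920192
2. 78.688766, 123.737696
3. -9.969540, -179.597067
4. -88.598125, -86.708042
5. -9.590283, -0.054971

Point 1:
  Latitude: split at 2 digits → 04° and 12.5351′; 4 + 12.5351/60 = 4.2089183
  N → positive
  Lon: degrees = first 3 digits = 178, minutes = 55.2115; 178 + 55.2115/60 = 178.9201917
  E ⇒ keep positive
Point 2:
  φ: split at 2 digits → 78° and 41.32598′; 78 + 41.32598/60 = 78.6887663
  N → positive
  Longitude: split at 3 digits → 123° and 44.26175′; 123 + 44.26175/60 = 123.7376958
  E ⇒ keep positive
Point 3:
  Lat: degrees = first 2 digits = 9, minutes = 58.1724; 9 + 58.1724/60 = 9.9695400
  S ⇒ negate
  Longitude: split at 3 digits → 179° and 35.824′; 179 + 35.824/60 = 179.5970667
  hemisphere W, so the sign is −
Point 4:
  Latitude: split at 2 digits → 88° and 35.8875′; 88 + 35.8875/60 = 88.5981250
  S ⇒ negate
  λ: split at 3 digits → 086° and 42.48252′; 86 + 42.48252/60 = 86.7080420
  W ⇒ negate
Point 5:
  Latitude: degrees = first 2 digits = 9, minutes = 35.417; 9 + 35.417/60 = 9.5902833
  hemisphere S, so the sign is −
  λ: split at 3 digits → 000° and 3.29826′; 0 + 3.29826/60 = 0.0549710
  hemisphere W, so the sign is −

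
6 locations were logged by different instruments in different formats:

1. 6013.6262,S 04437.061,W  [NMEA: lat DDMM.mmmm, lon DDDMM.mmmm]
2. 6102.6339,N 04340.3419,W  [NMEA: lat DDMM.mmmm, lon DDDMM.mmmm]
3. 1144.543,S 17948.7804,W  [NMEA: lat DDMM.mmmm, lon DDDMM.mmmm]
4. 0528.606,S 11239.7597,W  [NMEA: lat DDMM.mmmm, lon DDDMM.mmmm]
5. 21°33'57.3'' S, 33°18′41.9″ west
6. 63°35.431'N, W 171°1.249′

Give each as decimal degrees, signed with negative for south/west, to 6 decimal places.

Point 1:
  φ: degrees = first 2 digits = 60, minutes = 13.6262; 60 + 13.6262/60 = 60.2271033
  hemisphere S, so the sign is −
  λ: split at 3 digits → 044° and 37.061′; 44 + 37.061/60 = 44.6176833
  W ⇒ negate
Point 2:
  φ: degrees = first 2 digits = 61, minutes = 2.6339; 61 + 2.6339/60 = 61.0438983
  N → positive
  Lon: degrees = first 3 digits = 43, minutes = 40.3419; 43 + 40.3419/60 = 43.6723650
  W → negative
Point 3:
  Latitude: split at 2 digits → 11° and 44.543′; 11 + 44.543/60 = 11.7423833
  hemisphere S, so the sign is −
  Lon: split at 3 digits → 179° and 48.7804′; 179 + 48.7804/60 = 179.8130067
  W ⇒ negate
Point 4:
  φ: degrees = first 2 digits = 5, minutes = 28.606; 5 + 28.606/60 = 5.4767667
  S ⇒ negate
  λ: split at 3 digits → 112° and 39.7597′; 112 + 39.7597/60 = 112.6626617
  W ⇒ negate
Point 5:
  Lat: 21° + 33/60 + 57.3/3600 = 21 + 0.550000 + 0.015917 = 21.5659167
  hemisphere S, so the sign is −
  λ: 33 + 18/60 + 41.9/3600 = 33.3116389
  hemisphere W, so the sign is −
Point 6:
  φ: 63 + 35.431/60 = 63.5905167
  N → positive
  Lon: 1.249′ = 0.020817°; total 171.0208167
  W → negative

1. -60.227103, -44.617683
2. 61.043898, -43.672365
3. -11.742383, -179.813007
4. -5.476767, -112.662662
5. -21.565917, -33.311639
6. 63.590517, -171.020817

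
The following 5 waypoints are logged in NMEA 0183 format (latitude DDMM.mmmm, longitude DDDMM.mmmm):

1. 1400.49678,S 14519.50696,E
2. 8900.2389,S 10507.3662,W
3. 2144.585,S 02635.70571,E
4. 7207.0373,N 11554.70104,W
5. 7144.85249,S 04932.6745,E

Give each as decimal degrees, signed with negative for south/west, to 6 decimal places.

1. -14.008280, 145.325116
2. -89.003982, -105.122770
3. -21.743083, 26.595095
4. 72.117288, -115.911684
5. -71.747542, 49.544575

Point 1:
  φ: degrees = first 2 digits = 14, minutes = 0.49678; 14 + 0.49678/60 = 14.0082797
  S ⇒ negate
  Longitude: split at 3 digits → 145° and 19.50696′; 145 + 19.50696/60 = 145.3251160
  E ⇒ keep positive
Point 2:
  Lat: degrees = first 2 digits = 89, minutes = 0.2389; 89 + 0.2389/60 = 89.0039817
  S → negative
  Lon: degrees = first 3 digits = 105, minutes = 7.3662; 105 + 7.3662/60 = 105.1227700
  W → negative
Point 3:
  φ: split at 2 digits → 21° and 44.585′; 21 + 44.585/60 = 21.7430833
  hemisphere S, so the sign is −
  Lon: split at 3 digits → 026° and 35.70571′; 26 + 35.70571/60 = 26.5950952
  E ⇒ keep positive
Point 4:
  φ: degrees = first 2 digits = 72, minutes = 7.0373; 72 + 7.0373/60 = 72.1172883
  N → positive
  λ: split at 3 digits → 115° and 54.70104′; 115 + 54.70104/60 = 115.9116840
  W ⇒ negate
Point 5:
  Lat: degrees = first 2 digits = 71, minutes = 44.85249; 71 + 44.85249/60 = 71.7475415
  hemisphere S, so the sign is −
  Longitude: split at 3 digits → 049° and 32.6745′; 49 + 32.6745/60 = 49.5445750
  E → positive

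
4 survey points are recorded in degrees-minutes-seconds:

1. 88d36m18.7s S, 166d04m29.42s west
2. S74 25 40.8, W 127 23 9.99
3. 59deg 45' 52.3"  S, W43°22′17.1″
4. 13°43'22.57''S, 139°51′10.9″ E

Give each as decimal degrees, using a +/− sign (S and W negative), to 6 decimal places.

1. -88.605194, -166.074839
2. -74.428000, -127.386108
3. -59.764528, -43.371417
4. -13.722936, 139.853028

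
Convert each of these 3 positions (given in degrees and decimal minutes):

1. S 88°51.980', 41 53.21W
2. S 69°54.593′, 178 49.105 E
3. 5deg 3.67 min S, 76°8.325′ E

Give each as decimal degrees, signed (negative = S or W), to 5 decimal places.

Point 1:
  Latitude: 88 + 51.98/60 = 88.866333
  S ⇒ negate
  Lon: 41 + 53.21/60 = 41.886833
  hemisphere W, so the sign is −
Point 2:
  φ: 69 + 54.593/60 = 69.909883
  S → negative
  Lon: 178 + 49.105/60 = 178.818417
  E ⇒ keep positive
Point 3:
  φ: 5 + 3.67/60 = 5.061167
  hemisphere S, so the sign is −
  Lon: 76 + 8.325/60 = 76.138750
  E ⇒ keep positive

1. -88.86633, -41.88683
2. -69.90988, 178.81842
3. -5.06117, 76.13875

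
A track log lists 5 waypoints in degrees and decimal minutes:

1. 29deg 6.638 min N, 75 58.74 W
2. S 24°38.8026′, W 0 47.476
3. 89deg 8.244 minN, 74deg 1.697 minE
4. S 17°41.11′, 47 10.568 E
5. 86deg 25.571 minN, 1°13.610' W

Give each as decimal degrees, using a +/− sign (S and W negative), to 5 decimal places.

Point 1:
  Lat: 29 + 6.638/60 = 29.110633
  N → positive
  Longitude: 58.74′ = 0.979000°; total 75.979000
  W ⇒ negate
Point 2:
  Latitude: 24 + 38.8026/60 = 24.646710
  hemisphere S, so the sign is −
  Lon: 47.476′ = 0.791267°; total 0.791267
  hemisphere W, so the sign is −
Point 3:
  Lat: 89 + 8.244/60 = 89.137400
  N ⇒ keep positive
  Longitude: 1.697′ = 0.028283°; total 74.028283
  E ⇒ keep positive
Point 4:
  φ: 17 + 41.11/60 = 17.685167
  S → negative
  Longitude: 10.568′ = 0.176133°; total 47.176133
  E → positive
Point 5:
  φ: 86 + 25.571/60 = 86.426183
  N ⇒ keep positive
  Longitude: 13.61′ = 0.226833°; total 1.226833
  hemisphere W, so the sign is −

1. 29.11063, -75.97900
2. -24.64671, -0.79127
3. 89.13740, 74.02828
4. -17.68517, 47.17613
5. 86.42618, -1.22683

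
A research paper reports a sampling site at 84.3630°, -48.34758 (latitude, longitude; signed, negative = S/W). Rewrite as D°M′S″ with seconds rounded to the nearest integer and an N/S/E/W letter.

φ: 0.363000° → 21.78000′; 0.78000 × 60 = 46.80″
Longitude is negative → W; |value| = 48.347580
Lon: 0.347580° → 20.85480′; 0.85480 × 60 = 51.29″

84°21′47″ N, 48°20′51″ W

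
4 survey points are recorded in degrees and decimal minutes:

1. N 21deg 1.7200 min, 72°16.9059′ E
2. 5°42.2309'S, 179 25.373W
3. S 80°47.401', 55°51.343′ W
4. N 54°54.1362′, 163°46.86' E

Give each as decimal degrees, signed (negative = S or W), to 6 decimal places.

1. 21.028667, 72.281765
2. -5.703848, -179.422883
3. -80.790017, -55.855717
4. 54.902270, 163.781000

Point 1:
  φ: 1.72′ = 0.028667°; total 21.0286667
  N → positive
  Longitude: 72 + 16.9059/60 = 72.2817650
  E ⇒ keep positive
Point 2:
  Latitude: 42.2309′ = 0.703848°; total 5.7038483
  S → negative
  λ: 25.373′ = 0.422883°; total 179.4228833
  W ⇒ negate
Point 3:
  Lat: 80 + 47.401/60 = 80.7900167
  S → negative
  λ: 51.343′ = 0.855717°; total 55.8557167
  hemisphere W, so the sign is −
Point 4:
  Lat: 54 + 54.1362/60 = 54.9022700
  N → positive
  λ: 163 + 46.86/60 = 163.7810000
  E ⇒ keep positive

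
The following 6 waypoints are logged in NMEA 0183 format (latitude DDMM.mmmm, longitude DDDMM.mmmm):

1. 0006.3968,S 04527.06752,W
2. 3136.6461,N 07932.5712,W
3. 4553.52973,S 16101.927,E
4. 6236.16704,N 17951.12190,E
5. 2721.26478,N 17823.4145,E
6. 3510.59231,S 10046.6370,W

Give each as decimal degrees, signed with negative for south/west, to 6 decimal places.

1. -0.106613, -45.451125
2. 31.610768, -79.542853
3. -45.892162, 161.032117
4. 62.602784, 179.852032
5. 27.354413, 178.390242
6. -35.176539, -100.777283

Point 1:
  φ: split at 2 digits → 00° and 6.3968′; 0 + 6.3968/60 = 0.1066133
  hemisphere S, so the sign is −
  Lon: degrees = first 3 digits = 45, minutes = 27.06752; 45 + 27.06752/60 = 45.4511253
  W → negative
Point 2:
  Latitude: split at 2 digits → 31° and 36.6461′; 31 + 36.6461/60 = 31.6107683
  N ⇒ keep positive
  λ: split at 3 digits → 079° and 32.5712′; 79 + 32.5712/60 = 79.5428533
  W → negative
Point 3:
  φ: split at 2 digits → 45° and 53.52973′; 45 + 53.52973/60 = 45.8921622
  hemisphere S, so the sign is −
  Longitude: degrees = first 3 digits = 161, minutes = 1.927; 161 + 1.927/60 = 161.0321167
  E ⇒ keep positive
Point 4:
  Latitude: split at 2 digits → 62° and 36.16704′; 62 + 36.16704/60 = 62.6027840
  N → positive
  Longitude: split at 3 digits → 179° and 51.1219′; 179 + 51.1219/60 = 179.8520317
  E → positive
Point 5:
  Latitude: split at 2 digits → 27° and 21.26478′; 27 + 21.26478/60 = 27.3544130
  N → positive
  Lon: degrees = first 3 digits = 178, minutes = 23.4145; 178 + 23.4145/60 = 178.3902417
  E ⇒ keep positive
Point 6:
  Lat: degrees = first 2 digits = 35, minutes = 10.59231; 35 + 10.59231/60 = 35.1765385
  hemisphere S, so the sign is −
  Longitude: split at 3 digits → 100° and 46.637′; 100 + 46.637/60 = 100.7772833
  W → negative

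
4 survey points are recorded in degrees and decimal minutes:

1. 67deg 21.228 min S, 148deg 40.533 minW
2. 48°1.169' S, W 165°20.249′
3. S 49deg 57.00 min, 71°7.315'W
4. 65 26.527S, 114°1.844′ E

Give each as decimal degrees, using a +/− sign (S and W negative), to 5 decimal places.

1. -67.35380, -148.67555
2. -48.01948, -165.33748
3. -49.95000, -71.12192
4. -65.44212, 114.03073

Point 1:
  Latitude: 67 + 21.228/60 = 67.353800
  S ⇒ negate
  λ: 148 + 40.533/60 = 148.675550
  hemisphere W, so the sign is −
Point 2:
  φ: 48 + 1.169/60 = 48.019483
  hemisphere S, so the sign is −
  Longitude: 20.249′ = 0.337483°; total 165.337483
  W → negative
Point 3:
  Latitude: 49 + 57/60 = 49.950000
  S ⇒ negate
  λ: 7.315′ = 0.121917°; total 71.121917
  W ⇒ negate
Point 4:
  Lat: 65 + 26.527/60 = 65.442117
  S ⇒ negate
  λ: 114 + 1.844/60 = 114.030733
  E ⇒ keep positive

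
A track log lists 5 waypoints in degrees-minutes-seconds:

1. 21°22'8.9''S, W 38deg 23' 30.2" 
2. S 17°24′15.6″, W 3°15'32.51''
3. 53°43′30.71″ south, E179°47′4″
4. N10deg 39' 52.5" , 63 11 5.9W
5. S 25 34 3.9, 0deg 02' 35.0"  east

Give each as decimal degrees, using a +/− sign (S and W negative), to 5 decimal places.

1. -21.36914, -38.39172
2. -17.40433, -3.25903
3. -53.72520, 179.78444
4. 10.66458, -63.18497
5. -25.56775, 0.04306

Point 1:
  Lat: 21 + 22/60 + 8.9/3600 = 21.369139
  S ⇒ negate
  λ: 23′ + 30.2″ = 23.50333′; 38 + 23.50333/60 = 38.391722
  hemisphere W, so the sign is −
Point 2:
  φ: 17 + 24/60 + 15.6/3600 = 17.404333
  hemisphere S, so the sign is −
  λ: 3 + 15/60 + 32.51/3600 = 3.259031
  W ⇒ negate
Point 3:
  Latitude: 53° + 43/60 + 30.71/3600 = 53 + 0.716667 + 0.008531 = 53.725197
  hemisphere S, so the sign is −
  λ: 47′ + 4″ = 47.06667′; 179 + 47.06667/60 = 179.784444
  E → positive
Point 4:
  Latitude: 10° + 39/60 + 52.5/3600 = 10 + 0.650000 + 0.014583 = 10.664583
  N ⇒ keep positive
  Lon: 63 + 11/60 + 5.9/3600 = 63.184972
  hemisphere W, so the sign is −
Point 5:
  Latitude: 25° + 34/60 + 3.9/3600 = 25 + 0.566667 + 0.001083 = 25.567750
  hemisphere S, so the sign is −
  Longitude: 0 + 2/60 + 35/3600 = 0.043056
  E → positive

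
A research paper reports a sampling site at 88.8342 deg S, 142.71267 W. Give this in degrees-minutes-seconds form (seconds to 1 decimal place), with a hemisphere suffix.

Latitude: 0.834200° → 50.05200′; 0.05200 × 60 = 3.120″
Longitude: 0.712670° → 42.76020′; 0.76020 × 60 = 45.612″

88°50′3.1″ S, 142°42′45.6″ W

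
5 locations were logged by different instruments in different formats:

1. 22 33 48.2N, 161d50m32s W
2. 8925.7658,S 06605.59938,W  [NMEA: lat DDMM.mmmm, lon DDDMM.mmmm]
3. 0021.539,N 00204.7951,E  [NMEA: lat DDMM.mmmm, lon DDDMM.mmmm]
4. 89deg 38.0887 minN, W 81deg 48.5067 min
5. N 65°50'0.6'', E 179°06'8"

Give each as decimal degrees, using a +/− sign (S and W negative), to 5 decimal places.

1. 22.56339, -161.84222
2. -89.42943, -66.09332
3. 0.35898, 2.07992
4. 89.63481, -81.80845
5. 65.83350, 179.10222

Point 1:
  φ: 22° + 33/60 + 48.2/3600 = 22 + 0.550000 + 0.013389 = 22.563389
  N → positive
  Lon: 50′ + 32″ = 50.53333′; 161 + 50.53333/60 = 161.842222
  W ⇒ negate
Point 2:
  Lat: degrees = first 2 digits = 89, minutes = 25.7658; 89 + 25.7658/60 = 89.429430
  S ⇒ negate
  Lon: split at 3 digits → 066° and 5.59938′; 66 + 5.59938/60 = 66.093323
  W → negative
Point 3:
  Lat: split at 2 digits → 00° and 21.539′; 0 + 21.539/60 = 0.358983
  N → positive
  Longitude: split at 3 digits → 002° and 4.7951′; 2 + 4.7951/60 = 2.079918
  E ⇒ keep positive
Point 4:
  Lat: 89 + 38.0887/60 = 89.634812
  N → positive
  Lon: 81 + 48.5067/60 = 81.808445
  W → negative
Point 5:
  Latitude: 50′ + 0.6″ = 50.01000′; 65 + 50.01000/60 = 65.833500
  N ⇒ keep positive
  Lon: 179° + 6/60 + 8/3600 = 179 + 0.100000 + 0.002222 = 179.102222
  E ⇒ keep positive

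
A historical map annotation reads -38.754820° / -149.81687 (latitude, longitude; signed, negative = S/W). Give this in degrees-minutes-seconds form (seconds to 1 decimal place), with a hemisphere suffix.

Latitude is negative → S; |value| = 38.754820
Lat: 0.754820° → 45.28920′; 0.28920 × 60 = 17.352″
Longitude is negative → W; |value| = 149.816870
Longitude: whole degrees 149; 49.01220′ → 49′ and 0.732″

38°45′17.4″ S, 149°49′0.7″ W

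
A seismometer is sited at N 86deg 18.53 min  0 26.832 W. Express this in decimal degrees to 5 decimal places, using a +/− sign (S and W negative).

86.30883, -0.44720

Latitude: 86 + 18.53/60 = 86.308833
N → positive
λ: 26.832′ = 0.447200°; total 0.447200
hemisphere W, so the sign is −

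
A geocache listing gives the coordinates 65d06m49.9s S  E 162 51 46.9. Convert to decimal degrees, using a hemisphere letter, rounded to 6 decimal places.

65.113861° S, 162.863028° E

Lat: 6′ + 49.9″ = 6.83167′; 65 + 6.83167/60 = 65.1138611
λ: 162 + 51/60 + 46.9/3600 = 162.8630278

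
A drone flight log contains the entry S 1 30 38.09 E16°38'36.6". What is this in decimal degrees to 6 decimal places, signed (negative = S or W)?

-1.510581, 16.643500

Lat: 1° + 30/60 + 38.09/3600 = 1 + 0.500000 + 0.010581 = 1.5105806
hemisphere S, so the sign is −
Longitude: 38′ + 36.6″ = 38.61000′; 16 + 38.61000/60 = 16.6435000
E → positive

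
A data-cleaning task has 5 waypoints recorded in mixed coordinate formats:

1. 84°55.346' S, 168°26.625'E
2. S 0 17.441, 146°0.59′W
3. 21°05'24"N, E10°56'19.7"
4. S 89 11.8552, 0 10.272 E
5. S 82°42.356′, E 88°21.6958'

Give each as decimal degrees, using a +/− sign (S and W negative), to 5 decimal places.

1. -84.92243, 168.44375
2. -0.29068, -146.00983
3. 21.09000, 10.93881
4. -89.19759, 0.17120
5. -82.70593, 88.36160

Point 1:
  Latitude: 84 + 55.346/60 = 84.922433
  S ⇒ negate
  λ: 26.625′ = 0.443750°; total 168.443750
  E ⇒ keep positive
Point 2:
  Lat: 0 + 17.441/60 = 0.290683
  S → negative
  λ: 146 + 0.59/60 = 146.009833
  hemisphere W, so the sign is −
Point 3:
  Latitude: 5′ + 24″ = 5.40000′; 21 + 5.40000/60 = 21.090000
  N → positive
  λ: 10° + 56/60 + 19.7/3600 = 10 + 0.933333 + 0.005472 = 10.938806
  E → positive
Point 4:
  Latitude: 11.8552′ = 0.197587°; total 89.197587
  hemisphere S, so the sign is −
  Longitude: 10.272′ = 0.171200°; total 0.171200
  E → positive
Point 5:
  Latitude: 42.356′ = 0.705933°; total 82.705933
  S → negative
  λ: 21.6958′ = 0.361597°; total 88.361597
  E → positive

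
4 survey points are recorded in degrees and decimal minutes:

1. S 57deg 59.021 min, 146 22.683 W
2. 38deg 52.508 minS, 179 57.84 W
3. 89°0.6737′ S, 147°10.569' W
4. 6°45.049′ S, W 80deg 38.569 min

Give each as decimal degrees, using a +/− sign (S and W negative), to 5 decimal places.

Point 1:
  φ: 57 + 59.021/60 = 57.983683
  S ⇒ negate
  Longitude: 146 + 22.683/60 = 146.378050
  W → negative
Point 2:
  φ: 52.508′ = 0.875133°; total 38.875133
  hemisphere S, so the sign is −
  λ: 57.84′ = 0.964000°; total 179.964000
  W → negative
Point 3:
  Lat: 0.6737′ = 0.011228°; total 89.011228
  hemisphere S, so the sign is −
  Lon: 10.569′ = 0.176150°; total 147.176150
  W ⇒ negate
Point 4:
  Latitude: 6 + 45.049/60 = 6.750817
  S ⇒ negate
  λ: 80 + 38.569/60 = 80.642817
  W ⇒ negate

1. -57.98368, -146.37805
2. -38.87513, -179.96400
3. -89.01123, -147.17615
4. -6.75082, -80.64282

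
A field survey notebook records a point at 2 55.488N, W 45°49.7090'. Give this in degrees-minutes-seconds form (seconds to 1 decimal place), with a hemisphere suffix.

Lat: fractional minutes 0.48800 × 60 = 29.280″
Longitude: 49.70900′ → 49′ and 0.70900 × 60 = 42.540″

2°55′29.3″ N, 45°49′42.5″ W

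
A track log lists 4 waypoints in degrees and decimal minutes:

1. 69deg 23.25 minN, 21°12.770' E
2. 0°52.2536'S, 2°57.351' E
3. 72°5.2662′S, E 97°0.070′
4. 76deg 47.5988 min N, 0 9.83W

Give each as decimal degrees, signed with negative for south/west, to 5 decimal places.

1. 69.38750, 21.21283
2. -0.87089, 2.95585
3. -72.08777, 97.00117
4. 76.79331, -0.16383

Point 1:
  Latitude: 69 + 23.25/60 = 69.387500
  N → positive
  Lon: 12.77′ = 0.212833°; total 21.212833
  E → positive
Point 2:
  φ: 52.2536′ = 0.870893°; total 0.870893
  S ⇒ negate
  Longitude: 2 + 57.351/60 = 2.955850
  E ⇒ keep positive
Point 3:
  Latitude: 72 + 5.2662/60 = 72.087770
  hemisphere S, so the sign is −
  λ: 97 + 0.07/60 = 97.001167
  E ⇒ keep positive
Point 4:
  Lat: 76 + 47.5988/60 = 76.793313
  N → positive
  λ: 0 + 9.83/60 = 0.163833
  W ⇒ negate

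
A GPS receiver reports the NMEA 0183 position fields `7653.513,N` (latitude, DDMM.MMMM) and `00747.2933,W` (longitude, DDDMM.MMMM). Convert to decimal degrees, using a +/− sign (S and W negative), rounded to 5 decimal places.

76.89188, -7.78822

φ: degrees = first 2 digits = 76, minutes = 53.513; 76 + 53.513/60 = 76.891883
N ⇒ keep positive
Lon: degrees = first 3 digits = 7, minutes = 47.2933; 7 + 47.2933/60 = 7.788222
W → negative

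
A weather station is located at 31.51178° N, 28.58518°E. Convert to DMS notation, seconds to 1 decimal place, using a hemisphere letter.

31°30′42.4″ N, 28°35′6.6″ E

Latitude: 0.511780 × 60 = 30.70680′ → 30′, remainder × 60 = 42.408″
λ: 0.585180° → 35.11080′; 0.11080 × 60 = 6.648″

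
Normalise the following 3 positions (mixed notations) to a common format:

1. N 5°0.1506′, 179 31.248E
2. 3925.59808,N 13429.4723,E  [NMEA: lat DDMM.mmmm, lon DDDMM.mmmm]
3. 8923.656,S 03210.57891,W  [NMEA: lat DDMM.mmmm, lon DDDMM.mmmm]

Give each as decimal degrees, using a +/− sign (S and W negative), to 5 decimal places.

Point 1:
  Latitude: 5 + 0.1506/60 = 5.002510
  N → positive
  Lon: 31.248′ = 0.520800°; total 179.520800
  E → positive
Point 2:
  Latitude: degrees = first 2 digits = 39, minutes = 25.59808; 39 + 25.59808/60 = 39.426635
  N ⇒ keep positive
  Lon: degrees = first 3 digits = 134, minutes = 29.4723; 134 + 29.4723/60 = 134.491205
  E → positive
Point 3:
  Lat: degrees = first 2 digits = 89, minutes = 23.656; 89 + 23.656/60 = 89.394267
  S ⇒ negate
  λ: degrees = first 3 digits = 32, minutes = 10.57891; 32 + 10.57891/60 = 32.176315
  W → negative

1. 5.00251, 179.52080
2. 39.42663, 134.49121
3. -89.39427, -32.17632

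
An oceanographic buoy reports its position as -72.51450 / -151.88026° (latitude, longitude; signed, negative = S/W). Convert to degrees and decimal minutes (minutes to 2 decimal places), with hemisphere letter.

Latitude is negative → S; |value| = 72.514500
Lat: 72° + 0.514500 × 60 = 72° 30.8700′
Longitude is negative → W; |value| = 151.880260
λ: fractional part 0.880260 → 52.8156 minutes

72° 30.87′ S, 151° 52.82′ W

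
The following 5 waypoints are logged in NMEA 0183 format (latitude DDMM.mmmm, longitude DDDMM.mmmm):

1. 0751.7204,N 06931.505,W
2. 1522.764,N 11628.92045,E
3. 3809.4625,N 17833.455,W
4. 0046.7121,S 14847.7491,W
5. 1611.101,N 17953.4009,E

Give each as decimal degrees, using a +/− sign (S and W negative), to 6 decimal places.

1. 7.862007, -69.525083
2. 15.379400, 116.482008
3. 38.157708, -178.557583
4. -0.778535, -148.795818
5. 16.185017, 179.890015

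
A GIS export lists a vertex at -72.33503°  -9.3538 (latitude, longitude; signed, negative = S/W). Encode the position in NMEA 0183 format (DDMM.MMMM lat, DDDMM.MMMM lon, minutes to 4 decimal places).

7220.1018,S / 00921.2280,W

Latitude is negative → S; |value| = 72.335030
Lat: fractional part 0.335030 → 20.101800 minutes
Longitude is negative → W; |value| = 9.353800
Lon: minutes = (9.353800 − 9) × 60 = 21.228000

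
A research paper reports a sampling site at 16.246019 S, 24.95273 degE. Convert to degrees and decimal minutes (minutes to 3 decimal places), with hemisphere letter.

16° 14.761′ S, 24° 57.164′ E

φ: minutes = (16.246019 − 16) × 60 = 14.76114
Longitude: minutes = (24.952730 − 24) × 60 = 57.16380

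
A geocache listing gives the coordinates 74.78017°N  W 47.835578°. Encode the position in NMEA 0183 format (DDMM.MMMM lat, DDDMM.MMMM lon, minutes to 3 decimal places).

7446.810,N / 04750.135,W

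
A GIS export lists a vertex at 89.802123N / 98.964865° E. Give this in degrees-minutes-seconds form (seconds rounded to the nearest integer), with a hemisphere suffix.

Latitude: 0.802123 × 60 = 48.12738′ → 48′, remainder × 60 = 7.64″
Longitude: 0.964865 × 60 = 57.89190′ → 57′, remainder × 60 = 53.51″

89°48′8″ N, 98°57′54″ E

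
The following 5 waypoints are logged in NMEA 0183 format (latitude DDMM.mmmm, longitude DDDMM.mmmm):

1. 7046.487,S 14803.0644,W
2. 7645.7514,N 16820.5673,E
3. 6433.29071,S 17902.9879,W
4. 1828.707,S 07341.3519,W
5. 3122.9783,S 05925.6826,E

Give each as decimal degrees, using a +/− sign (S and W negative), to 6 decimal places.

1. -70.774783, -148.051073
2. 76.762523, 168.342788
3. -64.554845, -179.049798
4. -18.478450, -73.689198
5. -31.382972, 59.428043

Point 1:
  Lat: split at 2 digits → 70° and 46.487′; 70 + 46.487/60 = 70.7747833
  hemisphere S, so the sign is −
  Longitude: split at 3 digits → 148° and 3.0644′; 148 + 3.0644/60 = 148.0510733
  W ⇒ negate
Point 2:
  φ: split at 2 digits → 76° and 45.7514′; 76 + 45.7514/60 = 76.7625233
  N ⇒ keep positive
  Longitude: degrees = first 3 digits = 168, minutes = 20.5673; 168 + 20.5673/60 = 168.3427883
  E → positive
Point 3:
  φ: split at 2 digits → 64° and 33.29071′; 64 + 33.29071/60 = 64.5548452
  S → negative
  Longitude: degrees = first 3 digits = 179, minutes = 2.9879; 179 + 2.9879/60 = 179.0497983
  W → negative
Point 4:
  Latitude: degrees = first 2 digits = 18, minutes = 28.707; 18 + 28.707/60 = 18.4784500
  hemisphere S, so the sign is −
  λ: split at 3 digits → 073° and 41.3519′; 73 + 41.3519/60 = 73.6891983
  hemisphere W, so the sign is −
Point 5:
  Latitude: split at 2 digits → 31° and 22.9783′; 31 + 22.9783/60 = 31.3829717
  hemisphere S, so the sign is −
  Longitude: degrees = first 3 digits = 59, minutes = 25.6826; 59 + 25.6826/60 = 59.4280433
  E ⇒ keep positive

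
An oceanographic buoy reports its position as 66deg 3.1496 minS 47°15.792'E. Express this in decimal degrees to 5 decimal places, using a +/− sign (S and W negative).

φ: 66 + 3.1496/60 = 66.052493
S → negative
Lon: 15.792′ = 0.263200°; total 47.263200
E → positive

-66.05249, 47.26320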